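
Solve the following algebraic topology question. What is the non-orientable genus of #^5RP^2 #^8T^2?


Since a >= 1, the sum is non-orientable; each T^2 can be replaced by RP^2 # RP^2 (since T^2#RP^2 = 3RP^2).
Total crosscaps k = 5 + 2*8 = 21.
Check via chi: chi = 5*1 + 8*0 - (5+8-1)*2 = -19 = 2 - k = -19. Consistent.

21


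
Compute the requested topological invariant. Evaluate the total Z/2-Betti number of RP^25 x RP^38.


dim H^*(RP^n; Z/2) = n+1 (one Z/2 in each degree 0..n).
Total Betti number is multiplicative.
Total = (25+1) * (38+1) = 26 * 39 = 1014

1014


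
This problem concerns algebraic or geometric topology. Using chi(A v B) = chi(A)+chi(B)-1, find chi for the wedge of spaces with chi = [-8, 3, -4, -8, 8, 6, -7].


chi(A v B) = chi(A) + chi(B) - 1 (one point identified).
For 7 spaces: chi = (sum chi_i) - (7 - 1).
sum = -10; chi = -10 - 6 = -16

-16


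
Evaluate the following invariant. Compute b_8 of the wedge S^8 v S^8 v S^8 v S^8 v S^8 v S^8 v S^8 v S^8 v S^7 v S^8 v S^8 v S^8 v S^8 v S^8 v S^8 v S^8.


For a wedge of spheres, H_k (k>0) is free on one generator per sphere of dimension k.
Spheres of dimension 8: count = 15.
b_8 = 15

15


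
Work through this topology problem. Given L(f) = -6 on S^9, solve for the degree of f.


L(f) = 1 + (-1)^9 deg(f) on S^9.
-6 = 1 + (-1)^9 * deg(f)
(-1)^9 * deg(f) = -7
deg(f) = 7

7


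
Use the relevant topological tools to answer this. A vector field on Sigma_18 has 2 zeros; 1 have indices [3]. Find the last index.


Poincare-Hopf: sum of indices = chi(M).
chi(Sigma_18) = 2 - 2*18 = -34.
Sum of known indices = 3.
x = chi - (sum known) = -34 - (3) = -37

-37


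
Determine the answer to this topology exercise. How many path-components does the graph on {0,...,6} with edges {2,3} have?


Run DFS/union-find over 7 vertices.
V = 7, E = 1.
Number of components = 6

6


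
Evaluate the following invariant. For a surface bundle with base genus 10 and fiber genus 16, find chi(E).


For a fiber bundle F -> E -> B (with CW structure): chi(E) = chi(B) * chi(F).
chi(Sigma_10) = -18, chi(Sigma_16) = -30.
chi(E) = (-18) * (-30) = 540

540


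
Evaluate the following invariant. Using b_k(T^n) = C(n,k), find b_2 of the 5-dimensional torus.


By the Kunneth formula, b_k(T^n) = C(n,k).
b_2(T^5) = C(5,2).
C(5,2) = 5!/(2!*3!) = 10

10


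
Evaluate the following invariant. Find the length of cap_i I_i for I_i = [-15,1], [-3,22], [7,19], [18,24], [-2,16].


Intersection = [max(a_i), min(b_i)] = [18, 1].
Since 18 > 1, the intersection is empty.
Length = 0

0


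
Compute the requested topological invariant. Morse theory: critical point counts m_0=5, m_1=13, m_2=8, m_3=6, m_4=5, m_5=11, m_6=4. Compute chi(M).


Morse theory: chi(M) = sum_k (-1)^k m_k where m_k = #(index-k critical points).
= (5) + (-13) + (8) + (-6) + (5) + (-11) + (4) = -8

-8


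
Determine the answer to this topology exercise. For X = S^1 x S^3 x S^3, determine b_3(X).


Each S^d has Poincare polynomial 1 + t^d.
The product S^1 x S^3 x S^3 has Poincare polynomial prod(1+t^d_i).
Expanding: b_0=1, b_1=1, b_3=2, b_4=2, b_6=1, b_7=1.
b_3 = 2

2


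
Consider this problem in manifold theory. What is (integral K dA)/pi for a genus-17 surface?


Gauss-Bonnet: integral K dA = 2*pi*chi(M).
chi(Sigma_17) = 2 - 2*17 = -32.
(integral K dA)/pi = 2*chi = 2*(-32) = -64

-64


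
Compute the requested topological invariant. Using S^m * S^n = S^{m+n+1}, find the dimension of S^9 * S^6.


Join of spheres: S^m * S^n = S^{m+n+1}.
dim = 9 + 6 + 1 = 16

16


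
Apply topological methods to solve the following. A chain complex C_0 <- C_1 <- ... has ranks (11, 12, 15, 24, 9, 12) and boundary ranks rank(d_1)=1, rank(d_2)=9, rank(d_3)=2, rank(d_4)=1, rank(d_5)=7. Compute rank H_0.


rank H_k = rank(ker d_k) - rank(im d_{k+1}).
rank(ker d_0) = rank(C_0) - rank(d_0) = 11 - 0 = 11.
rank(im d_{0+1}) = 1.
rank H_0 = 11 - 1 = 10

10


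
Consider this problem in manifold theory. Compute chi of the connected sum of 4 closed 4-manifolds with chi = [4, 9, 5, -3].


For n-manifolds: chi(A#B) = chi(A) + chi(B) - chi(S^4).
chi(S^4) = 1 + (-1)^4 = 2.
chi(#) = (sum chi_i) - (4-1)*chi(S^4) = 15 - 3*2 = 9

9


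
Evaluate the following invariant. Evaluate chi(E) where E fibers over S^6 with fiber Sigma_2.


chi(S^6) = 2 (n even), chi(Sigma_2) = 2 - 2*2 = -2.
chi(E) = 2 * (-2) = -4

-4


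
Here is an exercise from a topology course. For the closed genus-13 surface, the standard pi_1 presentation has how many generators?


Standard presentation: pi_1(Sigma_g) = <a_1,b_1,...,a_g,b_g | [a_1,b_1]...[a_g,b_g] = 1>.
Number of generators = 2g = 2*13 = 26

26


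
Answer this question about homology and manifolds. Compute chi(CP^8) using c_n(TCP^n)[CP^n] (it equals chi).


For any closed oriented manifold, <e(TM),[M]> = chi(M).
chi(CP^8) = 8+1 = 9

9


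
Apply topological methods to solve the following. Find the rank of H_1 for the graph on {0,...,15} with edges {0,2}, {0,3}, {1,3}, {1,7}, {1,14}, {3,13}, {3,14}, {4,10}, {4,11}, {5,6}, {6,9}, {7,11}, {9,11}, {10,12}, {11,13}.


b_1 = E - V + (number of components).
E = 15, V = 16, components = 3.
b_1 = 15 - 16 + 3 = 2

2


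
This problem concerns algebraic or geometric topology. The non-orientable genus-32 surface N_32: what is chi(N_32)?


For a non-orientable closed surface with k crosscaps: chi = 2 - k.
Here k = 32.
chi = 2 - 32 = -30

-30


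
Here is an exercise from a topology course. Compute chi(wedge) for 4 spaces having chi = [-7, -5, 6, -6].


chi(A v B) = chi(A) + chi(B) - 1 (one point identified).
For 4 spaces: chi = (sum chi_i) - (4 - 1).
sum = -12; chi = -12 - 3 = -15

-15


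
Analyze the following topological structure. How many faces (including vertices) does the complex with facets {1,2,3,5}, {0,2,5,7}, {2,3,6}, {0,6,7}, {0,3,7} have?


Each maximal simplex on m vertices has 2^m - 1 nonempty faces.
Take the union (dedupe shared faces).
Total distinct faces = 37

37


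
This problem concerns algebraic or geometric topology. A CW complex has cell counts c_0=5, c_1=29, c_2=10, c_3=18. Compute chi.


chi = sum_k (-1)^k c_k.
= (-1)^0*5 + (-1)^1*29 + (-1)^2*10 + (-1)^3*18
= (5) + (-29) + (10) + (-18)
= -32

-32


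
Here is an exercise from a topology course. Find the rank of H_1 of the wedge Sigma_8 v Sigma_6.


For a wedge: H_1(A v B) = H_1(A) + H_1(B).
b_1(Sigma_8) = 16, b_1(Sigma_6) = 12.
b_1 = 16 + 12 = 28

28


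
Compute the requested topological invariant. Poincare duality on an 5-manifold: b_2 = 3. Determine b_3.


Poincare duality for closed orientable n-manifolds: b_k = b_{n-k}.
Here n = 5, so b_3 = b_2 = 3

3


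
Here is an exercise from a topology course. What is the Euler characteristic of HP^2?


HP^2 has one cell in each dimension 0, 4, ..., 4*2 (2+1 cells, all even-dim).
chi = 2 + 1 = 3

3


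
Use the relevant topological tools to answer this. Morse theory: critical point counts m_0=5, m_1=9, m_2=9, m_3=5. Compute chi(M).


Morse theory: chi(M) = sum_k (-1)^k m_k where m_k = #(index-k critical points).
= (5) + (-9) + (9) + (-5) = 0

0


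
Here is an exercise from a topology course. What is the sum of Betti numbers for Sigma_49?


For Sigma_49: b_0 = 1, b_1 = 2g = 98, b_2 = 1.
Total = 1 + 98 + 1 = 100

100


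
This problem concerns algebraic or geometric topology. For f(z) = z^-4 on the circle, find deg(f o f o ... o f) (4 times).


deg(f) = -4. Degree is multiplicative: deg(f^4) = (deg f)^4.
deg(f^4) = (-4)^4 = 256

256


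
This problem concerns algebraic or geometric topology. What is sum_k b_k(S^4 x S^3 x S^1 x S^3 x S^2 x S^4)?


Total Betti number is multiplicative under products.
Each S^d (d>=1) has total Betti number 2.
There are 6 sphere factors.
Total = 2^6 = 64

64


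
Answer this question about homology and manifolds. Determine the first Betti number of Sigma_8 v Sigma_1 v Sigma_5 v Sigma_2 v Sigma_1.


For a wedge X v Y: reduced H_k(X v Y) = H_k(X) + H_k(Y).
Each Sigma_g contributes b_1 = 2g.
b_1 = 16 + 2 + 10 + 4 + 2 = 34

34


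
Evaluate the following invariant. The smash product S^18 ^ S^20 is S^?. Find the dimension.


S^m ^ S^n = S^{m+n}.
k = 18 + 20 = 38

38


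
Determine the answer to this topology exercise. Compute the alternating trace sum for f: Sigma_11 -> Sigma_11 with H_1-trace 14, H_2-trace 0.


L(f) = tr(f_0*) - tr(f_1*) + tr(f_2*).
= 1 - (14) + (0)
= -13

-13


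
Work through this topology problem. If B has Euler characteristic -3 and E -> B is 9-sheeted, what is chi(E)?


For a finite covering: chi(E) = (number of sheets) * chi(B).
chi(E) = 9 * (-3) = -27

-27


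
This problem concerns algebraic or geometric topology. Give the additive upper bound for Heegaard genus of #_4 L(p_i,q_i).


Heegaard genus satisfies g(A#B) <= g(A) + g(B).
Each lens space has g = 1.
Upper bound: 4 * 1 = 4

4


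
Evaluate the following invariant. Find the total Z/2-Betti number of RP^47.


H^k(RP^47; Z/2) = Z/2 for each 0 <= k <= 47.
Total dimension = 47 + 1 = 48

48


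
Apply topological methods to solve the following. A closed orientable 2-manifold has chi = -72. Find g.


chi = 2 - 2g for closed orientable surfaces.
-72 = 2 - 2g
2g = 2 - (-72) = 74
g = 37

37


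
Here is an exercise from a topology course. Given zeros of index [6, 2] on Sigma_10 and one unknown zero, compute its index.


Poincare-Hopf: sum of indices = chi(M).
chi(Sigma_10) = 2 - 2*10 = -18.
Sum of known indices = 8.
x = chi - (sum known) = -18 - (8) = -26

-26


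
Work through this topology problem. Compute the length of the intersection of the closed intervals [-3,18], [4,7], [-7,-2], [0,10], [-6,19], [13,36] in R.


Intersection = [max(a_i), min(b_i)] = [13, -2].
Since 13 > -2, the intersection is empty.
Length = 0

0


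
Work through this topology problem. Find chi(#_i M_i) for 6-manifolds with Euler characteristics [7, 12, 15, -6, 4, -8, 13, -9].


For n-manifolds: chi(A#B) = chi(A) + chi(B) - chi(S^6).
chi(S^6) = 1 + (-1)^6 = 2.
chi(#) = (sum chi_i) - (8-1)*chi(S^6) = 28 - 7*2 = 14

14


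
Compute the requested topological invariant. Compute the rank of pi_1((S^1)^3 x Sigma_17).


pi_1(A x B) = pi_1(A) x pi_1(B); rank of abelianization = b_1.
b_1(T^3) = 3, b_1(Sigma_17) = 2*17 = 34.
b_1(product) = 3 + 34 = 37

37


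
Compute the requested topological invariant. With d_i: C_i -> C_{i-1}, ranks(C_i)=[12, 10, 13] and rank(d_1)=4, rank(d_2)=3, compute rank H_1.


rank H_k = rank(ker d_k) - rank(im d_{k+1}).
rank(ker d_1) = rank(C_1) - rank(d_1) = 10 - 4 = 6.
rank(im d_{1+1}) = 3.
rank H_1 = 6 - 3 = 3

3


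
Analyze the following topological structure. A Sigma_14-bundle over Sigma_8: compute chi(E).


For a fiber bundle F -> E -> B (with CW structure): chi(E) = chi(B) * chi(F).
chi(Sigma_8) = -14, chi(Sigma_14) = -26.
chi(E) = (-14) * (-26) = 364

364


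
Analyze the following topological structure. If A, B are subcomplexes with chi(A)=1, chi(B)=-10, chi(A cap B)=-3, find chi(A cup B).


chi(A cup B) = chi(A) + chi(B) - chi(A cap B)
= 1 + (-10) - (-3)
= -6

-6


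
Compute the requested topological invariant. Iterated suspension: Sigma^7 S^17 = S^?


Each suspension raises dimension by 1: Sigma S^n = S^{n+1}.
Sigma^7 S^17 = S^{17+7} = S^24

24


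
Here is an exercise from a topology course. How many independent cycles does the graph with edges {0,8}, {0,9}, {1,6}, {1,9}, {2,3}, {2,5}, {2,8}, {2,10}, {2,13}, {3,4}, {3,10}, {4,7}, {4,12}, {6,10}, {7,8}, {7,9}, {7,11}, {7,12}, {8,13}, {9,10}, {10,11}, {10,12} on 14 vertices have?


b_1 = E - V + (number of components).
E = 22, V = 14, components = 1.
b_1 = 22 - 14 + 1 = 9

9


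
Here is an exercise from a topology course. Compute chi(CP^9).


CP^9 has one cell in each even dimension 0, 2, ..., 2*9 (9+1 cells total).
All cells are even-dimensional, so chi = number of cells.
chi = 9 + 1 = 10

10


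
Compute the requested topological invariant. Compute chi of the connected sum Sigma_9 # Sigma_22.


chi(Sigma_9) = 2 - 2*9 = -16
chi(Sigma_22) = 2 - 2*22 = -42
For surfaces: chi(A#B) = chi(A) + chi(B) - 2.
chi = -16 + -42 - 2 = -60

-60


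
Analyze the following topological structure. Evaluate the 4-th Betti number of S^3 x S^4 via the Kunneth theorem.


Each S^d has Poincare polynomial 1 + t^d.
The product S^3 x S^4 has Poincare polynomial prod(1+t^d_i).
Expanding: b_0=1, b_3=1, b_4=1, b_7=1.
b_4 = 1

1


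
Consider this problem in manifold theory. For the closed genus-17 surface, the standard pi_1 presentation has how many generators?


Standard presentation: pi_1(Sigma_g) = <a_1,b_1,...,a_g,b_g | [a_1,b_1]...[a_g,b_g] = 1>.
Number of generators = 2g = 2*17 = 34

34


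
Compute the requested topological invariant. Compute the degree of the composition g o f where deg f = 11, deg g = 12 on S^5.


Degree is multiplicative under composition: deg(g o f) = deg(g) * deg(f).
= 12 * 11 = 132

132


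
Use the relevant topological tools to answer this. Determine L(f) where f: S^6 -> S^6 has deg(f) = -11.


On S^6: L(f) = tr(f_0*) + (-1)^6 tr(f_6*) = 1 + (-1)^6 * deg(f).
L(f) = 1 + (-1)^6 * -11 = 1 + -11 = -10

-10


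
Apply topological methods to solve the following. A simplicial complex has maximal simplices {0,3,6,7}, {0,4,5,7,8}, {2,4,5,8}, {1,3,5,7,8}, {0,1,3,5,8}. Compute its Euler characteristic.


Enumerate all faces; f-vector: f_0=9, f_1=25, f_2=31, f_3=16, f_4=3.
chi = sum (-1)^k f_k = 2

2


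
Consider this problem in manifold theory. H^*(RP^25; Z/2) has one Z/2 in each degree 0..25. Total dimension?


H^k(RP^25; Z/2) = Z/2 for each 0 <= k <= 25.
Total dimension = 25 + 1 = 26

26


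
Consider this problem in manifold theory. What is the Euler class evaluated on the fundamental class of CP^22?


For any closed oriented manifold, <e(TM),[M]> = chi(M).
chi(CP^22) = 22+1 = 23

23


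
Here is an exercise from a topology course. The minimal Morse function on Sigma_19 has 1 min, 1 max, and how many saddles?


A perfect Morse function has m_k = b_k.
For Sigma_19: b_0=1, b_1=2g=38, b_2=1.
Saddles m_1 = 2g = 38

38


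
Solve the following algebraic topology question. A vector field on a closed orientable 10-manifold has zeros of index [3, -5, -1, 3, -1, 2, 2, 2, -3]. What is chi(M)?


Poincare-Hopf: chi(M) = sum of indices of zeros.
chi = (3) + (-5) + (-1) + (3) + (-1) + (2) + (2) + (2) + (-3) = 2

2


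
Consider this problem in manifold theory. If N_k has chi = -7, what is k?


chi = 2 - k for closed non-orientable surfaces with k crosscaps.
-7 = 2 - k
k = 2 - (-7) = 9

9


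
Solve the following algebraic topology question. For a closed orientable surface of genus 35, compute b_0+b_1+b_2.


For Sigma_35: b_0 = 1, b_1 = 2g = 70, b_2 = 1.
Total = 1 + 70 + 1 = 72

72


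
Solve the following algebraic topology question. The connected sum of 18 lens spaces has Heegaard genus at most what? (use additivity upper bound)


Heegaard genus satisfies g(A#B) <= g(A) + g(B).
Each lens space has g = 1.
Upper bound: 18 * 1 = 18

18


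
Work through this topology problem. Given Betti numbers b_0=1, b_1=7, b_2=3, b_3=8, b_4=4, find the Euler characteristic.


chi = sum_k (-1)^k b_k.
= (1) + (-7) + (3) + (-8) + (4)
= -7

-7


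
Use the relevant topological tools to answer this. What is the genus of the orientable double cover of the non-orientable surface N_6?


chi(N_6) = 2 - 6 = -4.
Double cover: chi(Sigma_g) = 2 * chi(N_6) = 2*(-4) = -8.
2 - 2g = -8, so g = (2 - (-8))/2 = 10/2 = 5

5


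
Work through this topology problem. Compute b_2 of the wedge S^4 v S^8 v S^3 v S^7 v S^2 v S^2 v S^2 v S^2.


For a wedge of spheres, H_k (k>0) is free on one generator per sphere of dimension k.
Spheres of dimension 2: count = 4.
b_2 = 4

4


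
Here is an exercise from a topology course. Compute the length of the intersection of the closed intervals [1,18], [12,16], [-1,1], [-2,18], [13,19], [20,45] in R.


Intersection = [max(a_i), min(b_i)] = [20, 1].
Since 20 > 1, the intersection is empty.
Length = 0

0


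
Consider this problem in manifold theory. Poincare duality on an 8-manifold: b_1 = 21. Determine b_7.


Poincare duality for closed orientable n-manifolds: b_k = b_{n-k}.
Here n = 8, so b_7 = b_1 = 21

21


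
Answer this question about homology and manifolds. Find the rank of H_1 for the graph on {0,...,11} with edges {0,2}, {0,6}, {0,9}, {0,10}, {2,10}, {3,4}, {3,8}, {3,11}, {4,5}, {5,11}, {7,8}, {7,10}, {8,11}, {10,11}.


b_1 = E - V + (number of components).
E = 14, V = 12, components = 2.
b_1 = 14 - 12 + 2 = 4

4


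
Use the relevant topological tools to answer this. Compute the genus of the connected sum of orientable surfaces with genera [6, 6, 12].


Genus is additive under connected sum of orientable surfaces.
g = 6 + 6 + 12 = 24

24


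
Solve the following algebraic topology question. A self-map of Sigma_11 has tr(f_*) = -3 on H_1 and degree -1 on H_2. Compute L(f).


L(f) = tr(f_0*) - tr(f_1*) + tr(f_2*).
= 1 - (-3) + (-1)
= 3

3


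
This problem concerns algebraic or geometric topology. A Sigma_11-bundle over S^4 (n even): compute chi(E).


chi(S^4) = 2 (n even), chi(Sigma_11) = 2 - 2*11 = -20.
chi(E) = 2 * (-20) = -40

-40


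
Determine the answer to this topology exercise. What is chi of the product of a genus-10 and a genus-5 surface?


chi(Sigma_10) = 2 - 2*10 = -18
chi(Sigma_5) = 2 - 2*5 = -8
chi(product) = (-18) * (-8) = 144

144


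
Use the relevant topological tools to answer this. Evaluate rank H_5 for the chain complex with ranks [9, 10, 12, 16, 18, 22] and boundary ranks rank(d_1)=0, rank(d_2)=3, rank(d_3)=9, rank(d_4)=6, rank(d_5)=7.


rank H_k = rank(ker d_k) - rank(im d_{k+1}).
rank(ker d_5) = rank(C_5) - rank(d_5) = 22 - 7 = 15.
rank(im d_{5+1}) = 0.
rank H_5 = 15 - 0 = 15

15


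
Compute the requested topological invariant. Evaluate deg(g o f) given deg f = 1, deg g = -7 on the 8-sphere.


Degree is multiplicative under composition: deg(g o f) = deg(g) * deg(f).
= -7 * 1 = -7

-7


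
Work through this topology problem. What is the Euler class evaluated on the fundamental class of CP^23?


For any closed oriented manifold, <e(TM),[M]> = chi(M).
chi(CP^23) = 23+1 = 24

24


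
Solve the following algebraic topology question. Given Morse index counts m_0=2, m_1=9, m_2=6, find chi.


Morse theory: chi(M) = sum_k (-1)^k m_k where m_k = #(index-k critical points).
= (2) + (-9) + (6) = -1

-1


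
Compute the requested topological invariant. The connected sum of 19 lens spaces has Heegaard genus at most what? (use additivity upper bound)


Heegaard genus satisfies g(A#B) <= g(A) + g(B).
Each lens space has g = 1.
Upper bound: 19 * 1 = 19

19


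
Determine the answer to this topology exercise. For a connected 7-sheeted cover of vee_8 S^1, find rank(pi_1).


Nielsen-Schreier: an index-n subgroup of F_r is free of rank 1 + n(r-1).
Equivalently: chi(cover) = n*chi(base); chi(vee_r S^1) = 1 - 8 = -7.
chi(E) = 7*(-7) = -49; rank = 1 - chi(E) = 1 - (-49) = 50.
rank = 1 + 7*(8-1) = 1 + 49 = 50

50


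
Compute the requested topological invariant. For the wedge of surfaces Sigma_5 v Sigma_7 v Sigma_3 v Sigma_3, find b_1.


For a wedge X v Y: reduced H_k(X v Y) = H_k(X) + H_k(Y).
Each Sigma_g contributes b_1 = 2g.
b_1 = 10 + 14 + 6 + 6 = 36

36


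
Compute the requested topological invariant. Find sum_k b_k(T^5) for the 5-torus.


b_k(T^5) = C(5,k), so the sum over k is sum_k C(5,k) = 2^5.
Total = 2^5 = 32

32


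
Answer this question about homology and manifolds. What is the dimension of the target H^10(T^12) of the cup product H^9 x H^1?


Cup product: H^p x H^q -> H^{p+q}; here p+q = 9+1 = 10.
rank H^k(T^n) = C(n,k).
C(12,10) = 66

66


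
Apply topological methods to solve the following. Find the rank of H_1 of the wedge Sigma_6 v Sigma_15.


For a wedge: H_1(A v B) = H_1(A) + H_1(B).
b_1(Sigma_6) = 12, b_1(Sigma_15) = 30.
b_1 = 12 + 30 = 42

42


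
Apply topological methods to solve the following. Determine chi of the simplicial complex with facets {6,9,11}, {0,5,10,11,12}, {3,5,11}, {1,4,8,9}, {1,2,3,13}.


Enumerate all faces; f-vector: f_0=13, f_1=27, f_2=20, f_3=7, f_4=1.
chi = sum (-1)^k f_k = 0

0


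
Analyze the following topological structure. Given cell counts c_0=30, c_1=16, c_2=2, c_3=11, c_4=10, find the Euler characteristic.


chi = sum_k (-1)^k c_k.
= (-1)^0*30 + (-1)^1*16 + (-1)^2*2 + (-1)^3*11 + (-1)^4*10
= (30) + (-16) + (2) + (-11) + (10)
= 15

15


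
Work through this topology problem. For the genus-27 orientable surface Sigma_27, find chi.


For a closed orientable surface of genus g: chi = 2 - 2g.
Here g = 27.
chi = 2 - 2*27 = 2 - 54 = -52

-52


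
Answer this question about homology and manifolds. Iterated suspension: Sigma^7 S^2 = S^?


Each suspension raises dimension by 1: Sigma S^n = S^{n+1}.
Sigma^7 S^2 = S^{2+7} = S^9

9


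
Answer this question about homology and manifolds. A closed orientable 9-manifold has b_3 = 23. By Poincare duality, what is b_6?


Poincare duality for closed orientable n-manifolds: b_k = b_{n-k}.
Here n = 9, so b_6 = b_3 = 23

23


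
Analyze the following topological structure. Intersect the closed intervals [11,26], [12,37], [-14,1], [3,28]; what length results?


Intersection = [max(a_i), min(b_i)] = [12, 1].
Since 12 > 1, the intersection is empty.
Length = 0

0


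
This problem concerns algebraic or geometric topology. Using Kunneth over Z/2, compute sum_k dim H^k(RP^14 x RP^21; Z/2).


dim H^*(RP^n; Z/2) = n+1 (one Z/2 in each degree 0..n).
Total Betti number is multiplicative.
Total = (14+1) * (21+1) = 15 * 22 = 330

330


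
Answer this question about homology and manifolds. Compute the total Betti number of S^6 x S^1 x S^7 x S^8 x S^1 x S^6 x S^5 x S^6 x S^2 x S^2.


Total Betti number is multiplicative under products.
Each S^d (d>=1) has total Betti number 2.
There are 10 sphere factors.
Total = 2^10 = 1024

1024


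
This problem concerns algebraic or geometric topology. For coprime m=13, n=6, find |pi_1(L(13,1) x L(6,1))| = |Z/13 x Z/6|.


pi_1(X x Y) = pi_1(X) x pi_1(Y).
pi_1(L(13,1)) = Z/13, pi_1(L(6,1)) = Z/6.
|Z/13 x Z/6| = 13 * 6 = 78

78


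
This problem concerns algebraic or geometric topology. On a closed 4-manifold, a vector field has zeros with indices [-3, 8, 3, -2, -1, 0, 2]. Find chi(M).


Poincare-Hopf: chi(M) = sum of indices of zeros.
chi = (-3) + (8) + (3) + (-2) + (-1) + (0) + (2) = 7

7


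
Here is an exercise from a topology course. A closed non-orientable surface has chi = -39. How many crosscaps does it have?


chi = 2 - k for closed non-orientable surfaces with k crosscaps.
-39 = 2 - k
k = 2 - (-39) = 41

41


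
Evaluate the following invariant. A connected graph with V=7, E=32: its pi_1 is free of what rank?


For a connected graph: rank(pi_1) = b_1 = E - V + 1 = 1 - chi.
chi = V - E = 7 - 32 = -25.
rank = 1 - (-25) = 32 - 7 + 1 = 26

26


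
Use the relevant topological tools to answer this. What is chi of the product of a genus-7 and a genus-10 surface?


chi(Sigma_7) = 2 - 2*7 = -12
chi(Sigma_10) = 2 - 2*10 = -18
chi(product) = (-12) * (-18) = 216

216


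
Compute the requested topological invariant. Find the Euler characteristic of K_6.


K_6: V = 6, E = C(6,2) = 15.
chi = V - E = 6 - 15 = -9

-9


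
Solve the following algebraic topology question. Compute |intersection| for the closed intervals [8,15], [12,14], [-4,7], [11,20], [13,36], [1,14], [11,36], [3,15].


Intersection = [max(a_i), min(b_i)] = [13, 7].
Since 13 > 7, the intersection is empty.
Length = 0

0


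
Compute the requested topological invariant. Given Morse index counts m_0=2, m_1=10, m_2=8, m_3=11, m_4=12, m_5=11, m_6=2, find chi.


Morse theory: chi(M) = sum_k (-1)^k m_k where m_k = #(index-k critical points).
= (2) + (-10) + (8) + (-11) + (12) + (-11) + (2) = -8

-8


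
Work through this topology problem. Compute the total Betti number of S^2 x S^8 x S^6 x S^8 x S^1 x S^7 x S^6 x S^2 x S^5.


Total Betti number is multiplicative under products.
Each S^d (d>=1) has total Betti number 2.
There are 9 sphere factors.
Total = 2^9 = 512

512


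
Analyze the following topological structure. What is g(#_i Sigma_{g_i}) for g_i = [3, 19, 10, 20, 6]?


Genus is additive under connected sum of orientable surfaces.
g = 3 + 19 + 10 + 20 + 6 = 58

58


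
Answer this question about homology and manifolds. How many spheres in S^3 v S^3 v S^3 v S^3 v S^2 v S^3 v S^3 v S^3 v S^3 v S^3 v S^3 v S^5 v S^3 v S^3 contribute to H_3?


For a wedge of spheres, H_k (k>0) is free on one generator per sphere of dimension k.
Spheres of dimension 3: count = 12.
b_3 = 12

12


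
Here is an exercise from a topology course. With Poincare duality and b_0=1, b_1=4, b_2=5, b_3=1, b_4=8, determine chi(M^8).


By Poincare duality b_k = b_{8-k}, so full Betti numbers: b_0=1, b_1=4, b_2=5, b_3=1, b_4=8, b_5=1, b_6=5, b_7=4, b_8=1.
chi = sum (-1)^k b_k = 10

10


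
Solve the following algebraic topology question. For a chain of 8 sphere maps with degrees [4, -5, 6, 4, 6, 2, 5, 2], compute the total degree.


Degree is multiplicative: deg(composition) = product of degrees.
= (4) * (-5) * (6) * (4) * (6) * (2) * (5) * (2) = -57600

-57600


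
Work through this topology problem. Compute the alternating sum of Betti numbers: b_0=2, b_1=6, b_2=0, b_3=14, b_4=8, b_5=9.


chi = sum_k (-1)^k b_k.
= (2) + (-6) + (0) + (-14) + (8) + (-9)
= -19

-19


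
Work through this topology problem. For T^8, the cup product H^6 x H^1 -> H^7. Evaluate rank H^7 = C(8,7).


Cup product: H^p x H^q -> H^{p+q}; here p+q = 6+1 = 7.
rank H^k(T^n) = C(n,k).
C(8,7) = 8

8


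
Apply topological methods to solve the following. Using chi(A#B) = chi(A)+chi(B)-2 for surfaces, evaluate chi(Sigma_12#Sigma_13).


chi(Sigma_12) = 2 - 2*12 = -22
chi(Sigma_13) = 2 - 2*13 = -24
For surfaces: chi(A#B) = chi(A) + chi(B) - 2.
chi = -22 + -24 - 2 = -48

-48


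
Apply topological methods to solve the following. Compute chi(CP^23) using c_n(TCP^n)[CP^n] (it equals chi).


For any closed oriented manifold, <e(TM),[M]> = chi(M).
chi(CP^23) = 23+1 = 24

24


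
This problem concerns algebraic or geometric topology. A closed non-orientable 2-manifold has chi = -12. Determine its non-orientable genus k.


chi = 2 - k for closed non-orientable surfaces with k crosscaps.
-12 = 2 - k
k = 2 - (-12) = 14

14


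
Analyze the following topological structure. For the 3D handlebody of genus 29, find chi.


A genus-g handlebody deformation retracts to a wedge of g circles.
chi(vee_g S^1) = 1 - g.
chi(H_29) = 1 - 29 = -28

-28


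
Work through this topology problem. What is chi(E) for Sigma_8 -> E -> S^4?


chi(S^4) = 2 (n even), chi(Sigma_8) = 2 - 2*8 = -14.
chi(E) = 2 * (-14) = -28

-28


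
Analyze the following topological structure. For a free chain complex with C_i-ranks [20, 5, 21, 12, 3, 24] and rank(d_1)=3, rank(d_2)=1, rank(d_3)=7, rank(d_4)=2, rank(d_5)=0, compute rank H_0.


rank H_k = rank(ker d_k) - rank(im d_{k+1}).
rank(ker d_0) = rank(C_0) - rank(d_0) = 20 - 0 = 20.
rank(im d_{0+1}) = 3.
rank H_0 = 20 - 3 = 17

17


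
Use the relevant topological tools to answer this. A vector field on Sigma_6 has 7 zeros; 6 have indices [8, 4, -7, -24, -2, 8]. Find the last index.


Poincare-Hopf: sum of indices = chi(M).
chi(Sigma_6) = 2 - 2*6 = -10.
Sum of known indices = -13.
x = chi - (sum known) = -10 - (-13) = 3

3


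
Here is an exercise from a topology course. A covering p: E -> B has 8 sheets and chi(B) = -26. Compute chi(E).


For a finite covering: chi(E) = (number of sheets) * chi(B).
chi(E) = 8 * (-26) = -208

-208


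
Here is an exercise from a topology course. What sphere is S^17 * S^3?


Join of spheres: S^m * S^n = S^{m+n+1}.
dim = 17 + 3 + 1 = 21

21


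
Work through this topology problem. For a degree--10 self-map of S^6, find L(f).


On S^6: L(f) = tr(f_0*) + (-1)^6 tr(f_6*) = 1 + (-1)^6 * deg(f).
L(f) = 1 + (-1)^6 * -10 = 1 + -10 = -9

-9


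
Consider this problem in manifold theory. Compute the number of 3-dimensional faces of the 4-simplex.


Delta^4 has 4+1 vertices. A 3-face is a choice of 3+1 vertices.
f_3 = C(4+1, 3+1) = C(5,4) = 5

5


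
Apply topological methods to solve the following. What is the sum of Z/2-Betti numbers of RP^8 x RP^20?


dim H^*(RP^n; Z/2) = n+1 (one Z/2 in each degree 0..n).
Total Betti number is multiplicative.
Total = (8+1) * (20+1) = 9 * 21 = 189

189


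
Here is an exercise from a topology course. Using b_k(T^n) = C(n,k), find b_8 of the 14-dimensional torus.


By the Kunneth formula, b_k(T^n) = C(n,k).
b_8(T^14) = C(14,8).
C(14,8) = 14!/(8!*6!) = 3003

3003


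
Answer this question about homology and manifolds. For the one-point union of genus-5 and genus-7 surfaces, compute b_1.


For a wedge: H_1(A v B) = H_1(A) + H_1(B).
b_1(Sigma_5) = 10, b_1(Sigma_7) = 14.
b_1 = 10 + 14 = 24

24


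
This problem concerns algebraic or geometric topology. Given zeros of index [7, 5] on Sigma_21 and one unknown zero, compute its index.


Poincare-Hopf: sum of indices = chi(M).
chi(Sigma_21) = 2 - 2*21 = -40.
Sum of known indices = 12.
x = chi - (sum known) = -40 - (12) = -52

-52


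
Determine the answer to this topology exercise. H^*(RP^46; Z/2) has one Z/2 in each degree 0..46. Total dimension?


H^k(RP^46; Z/2) = Z/2 for each 0 <= k <= 46.
Total dimension = 46 + 1 = 47

47


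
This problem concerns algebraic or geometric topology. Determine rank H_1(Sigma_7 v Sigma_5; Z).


For a wedge: H_1(A v B) = H_1(A) + H_1(B).
b_1(Sigma_7) = 14, b_1(Sigma_5) = 10.
b_1 = 14 + 10 = 24

24


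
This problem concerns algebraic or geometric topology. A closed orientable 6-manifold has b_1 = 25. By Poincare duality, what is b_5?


Poincare duality for closed orientable n-manifolds: b_k = b_{n-k}.
Here n = 6, so b_5 = b_1 = 25

25


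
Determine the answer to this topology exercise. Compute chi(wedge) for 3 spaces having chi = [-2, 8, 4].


chi(A v B) = chi(A) + chi(B) - 1 (one point identified).
For 3 spaces: chi = (sum chi_i) - (3 - 1).
sum = 10; chi = 10 - 2 = 8

8


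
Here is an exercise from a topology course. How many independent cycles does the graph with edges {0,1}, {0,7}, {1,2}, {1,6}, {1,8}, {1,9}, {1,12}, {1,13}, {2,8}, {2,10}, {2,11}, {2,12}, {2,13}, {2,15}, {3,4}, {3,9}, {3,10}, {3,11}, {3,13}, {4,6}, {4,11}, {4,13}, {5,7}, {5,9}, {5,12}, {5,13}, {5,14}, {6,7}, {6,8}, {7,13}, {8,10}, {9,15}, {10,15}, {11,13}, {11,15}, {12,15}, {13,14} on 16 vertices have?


b_1 = E - V + (number of components).
E = 37, V = 16, components = 1.
b_1 = 37 - 16 + 1 = 22

22


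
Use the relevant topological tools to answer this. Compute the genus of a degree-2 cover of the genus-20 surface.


For an n-sheeted cover: chi(E) = n * chi(B).
chi(Sigma_20) = 2 - 2*20 = -38.
chi(E) = 2 * (-38) = -76.
genus(E) = (2 - chi(E))/2 = (2 - (-76))/2 = 78/2 = 39

39


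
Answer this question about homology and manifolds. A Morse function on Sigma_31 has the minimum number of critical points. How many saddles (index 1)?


A perfect Morse function has m_k = b_k.
For Sigma_31: b_0=1, b_1=2g=62, b_2=1.
Saddles m_1 = 2g = 62

62


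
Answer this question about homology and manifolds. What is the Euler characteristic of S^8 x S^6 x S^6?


chi is multiplicative: chi(X x Y) = chi(X) chi(Y).
Each even-dim sphere has chi = 2. There are 3 factors.
chi = 2^3 = 8

8


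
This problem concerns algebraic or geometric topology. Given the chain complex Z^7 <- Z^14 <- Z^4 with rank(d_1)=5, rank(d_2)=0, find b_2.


rank H_k = rank(ker d_k) - rank(im d_{k+1}).
rank(ker d_2) = rank(C_2) - rank(d_2) = 4 - 0 = 4.
rank(im d_{2+1}) = 0.
rank H_2 = 4 - 0 = 4

4


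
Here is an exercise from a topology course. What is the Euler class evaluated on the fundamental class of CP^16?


For any closed oriented manifold, <e(TM),[M]> = chi(M).
chi(CP^16) = 16+1 = 17

17


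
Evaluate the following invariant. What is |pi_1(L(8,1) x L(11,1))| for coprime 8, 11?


pi_1(X x Y) = pi_1(X) x pi_1(Y).
pi_1(L(8,1)) = Z/8, pi_1(L(11,1)) = Z/11.
|Z/8 x Z/11| = 8 * 11 = 88

88


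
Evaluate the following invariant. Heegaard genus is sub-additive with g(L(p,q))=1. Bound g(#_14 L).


Heegaard genus satisfies g(A#B) <= g(A) + g(B).
Each lens space has g = 1.
Upper bound: 14 * 1 = 14

14


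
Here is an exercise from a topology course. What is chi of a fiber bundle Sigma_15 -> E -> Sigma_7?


For a fiber bundle F -> E -> B (with CW structure): chi(E) = chi(B) * chi(F).
chi(Sigma_7) = -12, chi(Sigma_15) = -28.
chi(E) = (-12) * (-28) = 336

336


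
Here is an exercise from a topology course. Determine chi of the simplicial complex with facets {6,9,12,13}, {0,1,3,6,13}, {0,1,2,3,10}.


Enumerate all faces; f-vector: f_0=9, f_1=22, f_2=23, f_3=11, f_4=2.
chi = sum (-1)^k f_k = 1

1


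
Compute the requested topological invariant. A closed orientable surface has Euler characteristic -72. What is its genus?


chi = 2 - 2g for closed orientable surfaces.
-72 = 2 - 2g
2g = 2 - (-72) = 74
g = 37

37


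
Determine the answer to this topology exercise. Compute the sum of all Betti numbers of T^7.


b_k(T^7) = C(7,k), so the sum over k is sum_k C(7,k) = 2^7.
Total = 2^7 = 128

128


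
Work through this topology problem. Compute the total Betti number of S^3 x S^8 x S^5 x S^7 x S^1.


Total Betti number is multiplicative under products.
Each S^d (d>=1) has total Betti number 2.
There are 5 sphere factors.
Total = 2^5 = 32

32


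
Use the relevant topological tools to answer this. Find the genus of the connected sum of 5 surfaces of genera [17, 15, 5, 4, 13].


Genus is additive under connected sum of orientable surfaces.
g = 17 + 15 + 5 + 4 + 13 = 54

54


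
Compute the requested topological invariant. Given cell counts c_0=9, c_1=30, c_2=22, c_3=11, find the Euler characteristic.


chi = sum_k (-1)^k c_k.
= (-1)^0*9 + (-1)^1*30 + (-1)^2*22 + (-1)^3*11
= (9) + (-30) + (22) + (-11)
= -10

-10


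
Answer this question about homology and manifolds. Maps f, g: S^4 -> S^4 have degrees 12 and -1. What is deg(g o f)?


Degree is multiplicative under composition: deg(g o f) = deg(g) * deg(f).
= -1 * 12 = -12

-12


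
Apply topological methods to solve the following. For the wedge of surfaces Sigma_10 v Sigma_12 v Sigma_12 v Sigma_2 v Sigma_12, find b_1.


For a wedge X v Y: reduced H_k(X v Y) = H_k(X) + H_k(Y).
Each Sigma_g contributes b_1 = 2g.
b_1 = 20 + 24 + 24 + 4 + 24 = 96

96


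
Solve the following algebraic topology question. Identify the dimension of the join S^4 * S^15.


Join of spheres: S^m * S^n = S^{m+n+1}.
dim = 4 + 15 + 1 = 20

20


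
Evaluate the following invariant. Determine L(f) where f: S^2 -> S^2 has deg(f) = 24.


On S^2: L(f) = tr(f_0*) + (-1)^2 tr(f_2*) = 1 + (-1)^2 * deg(f).
L(f) = 1 + (-1)^2 * 24 = 1 + 24 = 25

25


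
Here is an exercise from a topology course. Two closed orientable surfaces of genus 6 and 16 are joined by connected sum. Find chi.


chi(Sigma_6) = 2 - 2*6 = -10
chi(Sigma_16) = 2 - 2*16 = -30
For surfaces: chi(A#B) = chi(A) + chi(B) - 2.
chi = -10 + -30 - 2 = -42

-42


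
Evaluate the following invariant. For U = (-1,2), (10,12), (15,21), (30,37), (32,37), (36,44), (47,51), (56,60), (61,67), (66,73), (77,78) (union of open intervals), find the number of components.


Sort and merge overlapping open intervals.
Merged: (-1,2), (10,12), (15,21), (30,44), (47,51), (56,60), (61,73), (77,78).
Number of components = 8

8


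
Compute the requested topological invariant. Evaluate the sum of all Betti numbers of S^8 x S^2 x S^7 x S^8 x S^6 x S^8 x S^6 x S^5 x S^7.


Total Betti number is multiplicative under products.
Each S^d (d>=1) has total Betti number 2.
There are 9 sphere factors.
Total = 2^9 = 512

512


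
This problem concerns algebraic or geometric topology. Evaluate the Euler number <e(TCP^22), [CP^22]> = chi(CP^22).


For any closed oriented manifold, <e(TM),[M]> = chi(M).
chi(CP^22) = 22+1 = 23

23


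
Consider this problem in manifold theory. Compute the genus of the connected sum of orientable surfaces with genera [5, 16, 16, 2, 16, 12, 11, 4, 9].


Genus is additive under connected sum of orientable surfaces.
g = 5 + 16 + 16 + 2 + 16 + 12 + 11 + 4 + 9 = 91

91


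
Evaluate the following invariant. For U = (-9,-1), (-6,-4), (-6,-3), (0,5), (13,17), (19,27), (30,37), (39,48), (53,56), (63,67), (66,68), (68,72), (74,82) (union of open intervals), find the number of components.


Sort and merge overlapping open intervals.
Merged: (-9,-1), (0,5), (13,17), (19,27), (30,37), (39,48), (53,56), (63,68), (68,72), (74,82).
Number of components = 10

10


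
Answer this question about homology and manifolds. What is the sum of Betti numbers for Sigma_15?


For Sigma_15: b_0 = 1, b_1 = 2g = 30, b_2 = 1.
Total = 1 + 30 + 1 = 32

32


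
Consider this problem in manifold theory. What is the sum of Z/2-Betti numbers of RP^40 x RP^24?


dim H^*(RP^n; Z/2) = n+1 (one Z/2 in each degree 0..n).
Total Betti number is multiplicative.
Total = (40+1) * (24+1) = 41 * 25 = 1025

1025


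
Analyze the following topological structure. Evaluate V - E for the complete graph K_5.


K_5: V = 5, E = C(5,2) = 10.
chi = V - E = 5 - 10 = -5

-5


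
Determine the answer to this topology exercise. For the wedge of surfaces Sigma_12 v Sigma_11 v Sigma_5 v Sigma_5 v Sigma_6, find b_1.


For a wedge X v Y: reduced H_k(X v Y) = H_k(X) + H_k(Y).
Each Sigma_g contributes b_1 = 2g.
b_1 = 24 + 22 + 10 + 10 + 12 = 78

78


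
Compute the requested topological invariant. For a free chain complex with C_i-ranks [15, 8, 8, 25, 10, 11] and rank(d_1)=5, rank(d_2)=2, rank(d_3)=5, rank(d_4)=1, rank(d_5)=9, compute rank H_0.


rank H_k = rank(ker d_k) - rank(im d_{k+1}).
rank(ker d_0) = rank(C_0) - rank(d_0) = 15 - 0 = 15.
rank(im d_{0+1}) = 5.
rank H_0 = 15 - 5 = 10

10


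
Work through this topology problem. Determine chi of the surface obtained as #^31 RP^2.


For a non-orientable closed surface with k crosscaps: chi = 2 - k.
Here k = 31.
chi = 2 - 31 = -29

-29


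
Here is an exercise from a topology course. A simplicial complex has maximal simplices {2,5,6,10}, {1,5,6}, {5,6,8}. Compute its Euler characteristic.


Enumerate all faces; f-vector: f_0=6, f_1=10, f_2=6, f_3=1.
chi = sum (-1)^k f_k = 1

1


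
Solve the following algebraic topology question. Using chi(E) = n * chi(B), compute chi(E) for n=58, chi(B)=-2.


For a finite covering: chi(E) = (number of sheets) * chi(B).
chi(E) = 58 * (-2) = -116

-116


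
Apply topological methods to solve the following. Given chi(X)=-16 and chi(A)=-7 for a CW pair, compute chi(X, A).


Relative Euler characteristic: chi(X, A) = chi(X) - chi(A).
= -16 - (-7) = -9

-9


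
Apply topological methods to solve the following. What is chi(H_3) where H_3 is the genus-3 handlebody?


A genus-g handlebody deformation retracts to a wedge of g circles.
chi(vee_g S^1) = 1 - g.
chi(H_3) = 1 - 3 = -2

-2


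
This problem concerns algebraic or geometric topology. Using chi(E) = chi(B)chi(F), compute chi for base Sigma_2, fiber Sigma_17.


For a fiber bundle F -> E -> B (with CW structure): chi(E) = chi(B) * chi(F).
chi(Sigma_2) = -2, chi(Sigma_17) = -32.
chi(E) = (-2) * (-32) = 64

64


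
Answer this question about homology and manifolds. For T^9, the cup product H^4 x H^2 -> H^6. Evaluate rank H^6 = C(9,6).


Cup product: H^p x H^q -> H^{p+q}; here p+q = 4+2 = 6.
rank H^k(T^n) = C(n,k).
C(9,6) = 84

84
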